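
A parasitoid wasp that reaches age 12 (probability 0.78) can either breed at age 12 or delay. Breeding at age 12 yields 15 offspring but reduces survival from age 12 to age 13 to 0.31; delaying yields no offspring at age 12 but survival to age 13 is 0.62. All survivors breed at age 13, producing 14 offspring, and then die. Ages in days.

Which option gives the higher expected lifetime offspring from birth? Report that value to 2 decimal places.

15.09

breed at age 12: R₀ = 0.78 × (15 + 0.31 × 14) = 0.78 × 19.3400 = 15.0852
delay to age 13: R₀ = 0.78 × (0.62 × 14) = 0.78 × 8.6800 = 6.7704
Higher: breed at age 12 (15.0852).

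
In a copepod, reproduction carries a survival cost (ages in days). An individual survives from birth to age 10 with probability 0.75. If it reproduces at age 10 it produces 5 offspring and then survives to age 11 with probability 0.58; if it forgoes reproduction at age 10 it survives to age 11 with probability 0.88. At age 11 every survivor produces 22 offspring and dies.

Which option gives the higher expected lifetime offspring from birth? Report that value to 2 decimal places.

breed at age 10: R₀ = 0.75 × (5 + 0.58 × 22) = 0.75 × 17.7600 = 13.3200
delay to age 11: R₀ = 0.75 × (0.88 × 22) = 0.75 × 19.3600 = 14.5200
Higher: delay to age 11 (14.5200).

14.52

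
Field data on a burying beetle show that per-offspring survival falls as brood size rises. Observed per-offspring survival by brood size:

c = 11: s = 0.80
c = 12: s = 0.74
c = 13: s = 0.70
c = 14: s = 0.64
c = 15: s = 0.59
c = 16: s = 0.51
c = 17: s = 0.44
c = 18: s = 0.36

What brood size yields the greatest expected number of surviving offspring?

Expected surviving offspring = c × s(c):
  c=11: 11 × 0.80 = 8.800
  c=12: 12 × 0.74 = 8.880
  c=13: 13 × 0.70 = 9.100
  c=14: 14 × 0.64 = 8.960
  c=15: 15 × 0.59 = 8.850
  c=16: 16 × 0.51 = 8.160
  c=17: 17 × 0.44 = 7.480
  c=18: 18 × 0.36 = 6.480
Maximum at c = 13 (9.100 surviving offspring).

13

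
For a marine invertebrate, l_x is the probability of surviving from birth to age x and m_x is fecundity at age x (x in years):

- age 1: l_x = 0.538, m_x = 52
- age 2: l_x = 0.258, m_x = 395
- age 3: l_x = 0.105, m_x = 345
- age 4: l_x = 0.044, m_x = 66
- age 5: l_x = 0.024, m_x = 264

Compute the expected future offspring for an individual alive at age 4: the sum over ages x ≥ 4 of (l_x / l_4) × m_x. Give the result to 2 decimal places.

l_4 = 0.044. Conditional survival from age 4 to x is l_x / l_4.
  x=4: (0.044/0.044) × 66 = 66.0000
  x=5: (0.024/0.044) × 264 = 144.0000
Sum = 66.0000 + 144.0000 = 210.0000

210.00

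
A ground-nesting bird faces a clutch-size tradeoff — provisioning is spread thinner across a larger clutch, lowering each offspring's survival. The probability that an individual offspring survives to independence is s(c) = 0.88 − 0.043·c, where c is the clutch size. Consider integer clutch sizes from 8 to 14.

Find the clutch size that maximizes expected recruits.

10

Expected recruits = c × s(c):
  c=8: 8 × 0.536 = 4.288
  c=9: 9 × 0.493 = 4.437
  c=10: 10 × 0.450 = 4.500
  c=11: 11 × 0.407 = 4.477
  c=12: 12 × 0.364 = 4.368
  c=13: 13 × 0.321 = 4.173
  c=14: 14 × 0.278 = 3.892
Maximum at c = 10 (4.500 recruits).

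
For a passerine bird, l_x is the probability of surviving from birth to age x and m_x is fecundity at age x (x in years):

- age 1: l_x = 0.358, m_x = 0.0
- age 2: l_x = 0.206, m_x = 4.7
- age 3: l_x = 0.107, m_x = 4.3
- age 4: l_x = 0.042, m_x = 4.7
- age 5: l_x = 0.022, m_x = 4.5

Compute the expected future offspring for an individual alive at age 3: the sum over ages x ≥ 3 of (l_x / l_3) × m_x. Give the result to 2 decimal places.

7.07

l_3 = 0.107. Conditional survival from age 3 to x is l_x / l_3.
  x=3: (0.107/0.107) × 4.3 = 4.3000
  x=4: (0.042/0.107) × 4.7 = 1.8449
  x=5: (0.022/0.107) × 4.5 = 0.9252
Sum = 4.3000 + 1.8449 + 0.9252 = 7.0701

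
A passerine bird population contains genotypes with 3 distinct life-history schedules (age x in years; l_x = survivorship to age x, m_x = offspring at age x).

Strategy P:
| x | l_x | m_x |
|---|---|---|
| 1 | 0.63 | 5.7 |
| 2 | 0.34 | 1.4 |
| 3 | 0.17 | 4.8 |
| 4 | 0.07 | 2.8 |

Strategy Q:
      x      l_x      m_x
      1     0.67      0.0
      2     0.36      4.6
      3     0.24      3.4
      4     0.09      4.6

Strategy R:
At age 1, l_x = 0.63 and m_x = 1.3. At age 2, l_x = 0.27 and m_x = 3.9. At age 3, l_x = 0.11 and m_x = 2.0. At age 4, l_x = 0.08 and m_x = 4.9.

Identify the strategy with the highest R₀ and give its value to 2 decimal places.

Strategy P: R₀ = 0.63×5.7 + 0.34×1.4 + 0.17×4.8 + 0.07×2.8 = 5.0790
Strategy Q: R₀ = 0.67×0.0 + 0.36×4.6 + 0.24×3.4 + 0.09×4.6 = 2.8860
Strategy R: R₀ = 0.63×1.3 + 0.27×3.9 + 0.11×2.0 + 0.08×4.9 = 2.4840
Highest R₀: strategy P with 5.0790.

5.08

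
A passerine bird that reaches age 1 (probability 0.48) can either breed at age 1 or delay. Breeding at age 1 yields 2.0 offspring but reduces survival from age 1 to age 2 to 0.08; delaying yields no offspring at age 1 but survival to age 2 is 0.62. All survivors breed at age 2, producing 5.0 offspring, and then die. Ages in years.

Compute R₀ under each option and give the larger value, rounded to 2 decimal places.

1.49

breed at age 1: R₀ = 0.48 × (2.0 + 0.08 × 5.0) = 0.48 × 2.4000 = 1.1520
delay to age 2: R₀ = 0.48 × (0.62 × 5.0) = 0.48 × 3.1000 = 1.4880
Higher: delay to age 2 (1.4880).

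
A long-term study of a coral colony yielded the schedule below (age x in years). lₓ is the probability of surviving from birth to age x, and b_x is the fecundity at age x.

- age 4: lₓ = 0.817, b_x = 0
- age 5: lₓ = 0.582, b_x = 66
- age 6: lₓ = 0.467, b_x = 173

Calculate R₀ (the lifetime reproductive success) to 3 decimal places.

119.203

R₀ = Σ lₓ b_x:
  age 4: 0.817 × 0 = 0.0000
  age 5: 0.582 × 66 = 38.4120
  age 6: 0.467 × 173 = 80.7910
R₀ = 0.0000 + 38.4120 + 80.7910 = 119.2030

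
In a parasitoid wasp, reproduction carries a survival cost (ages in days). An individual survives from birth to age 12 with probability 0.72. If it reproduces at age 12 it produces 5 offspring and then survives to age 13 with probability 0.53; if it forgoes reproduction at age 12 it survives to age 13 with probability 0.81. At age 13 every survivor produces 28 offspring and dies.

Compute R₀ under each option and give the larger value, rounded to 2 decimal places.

16.33

breed at age 12: R₀ = 0.72 × (5 + 0.53 × 28) = 0.72 × 19.8400 = 14.2848
delay to age 13: R₀ = 0.72 × (0.81 × 28) = 0.72 × 22.6800 = 16.3296
Higher: delay to age 13 (16.3296).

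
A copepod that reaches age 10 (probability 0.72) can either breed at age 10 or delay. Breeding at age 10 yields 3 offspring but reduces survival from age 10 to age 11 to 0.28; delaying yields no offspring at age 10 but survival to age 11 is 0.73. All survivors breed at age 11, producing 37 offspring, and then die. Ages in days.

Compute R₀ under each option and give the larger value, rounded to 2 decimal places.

19.45

breed at age 10: R₀ = 0.72 × (3 + 0.28 × 37) = 0.72 × 13.3600 = 9.6192
delay to age 11: R₀ = 0.72 × (0.73 × 37) = 0.72 × 27.0100 = 19.4472
Higher: delay to age 11 (19.4472).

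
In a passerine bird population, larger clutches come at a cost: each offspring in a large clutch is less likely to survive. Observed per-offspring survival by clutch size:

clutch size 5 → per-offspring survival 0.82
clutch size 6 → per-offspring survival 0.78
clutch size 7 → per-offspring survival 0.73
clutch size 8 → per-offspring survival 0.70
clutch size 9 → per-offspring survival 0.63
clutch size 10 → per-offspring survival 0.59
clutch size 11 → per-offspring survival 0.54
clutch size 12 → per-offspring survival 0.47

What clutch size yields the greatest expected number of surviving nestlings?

11

Expected surviving nestlings = c × s(c):
  c=5: 5 × 0.82 = 4.100
  c=6: 6 × 0.78 = 4.680
  c=7: 7 × 0.73 = 5.110
  c=8: 8 × 0.70 = 5.600
  c=9: 9 × 0.63 = 5.670
  c=10: 10 × 0.59 = 5.900
  c=11: 11 × 0.54 = 5.940
  c=12: 12 × 0.47 = 5.640
Maximum at c = 11 (5.940 surviving nestlings).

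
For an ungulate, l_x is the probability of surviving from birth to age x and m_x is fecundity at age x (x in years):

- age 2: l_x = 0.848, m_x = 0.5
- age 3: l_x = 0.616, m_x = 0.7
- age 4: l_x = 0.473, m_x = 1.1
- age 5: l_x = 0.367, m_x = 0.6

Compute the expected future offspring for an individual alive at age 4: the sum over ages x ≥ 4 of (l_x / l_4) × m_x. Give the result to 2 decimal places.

l_4 = 0.473. Conditional survival from age 4 to x is l_x / l_4.
  x=4: (0.473/0.473) × 1.1 = 1.1000
  x=5: (0.367/0.473) × 0.6 = 0.4655
Sum = 1.1000 + 0.4655 = 1.5655

1.57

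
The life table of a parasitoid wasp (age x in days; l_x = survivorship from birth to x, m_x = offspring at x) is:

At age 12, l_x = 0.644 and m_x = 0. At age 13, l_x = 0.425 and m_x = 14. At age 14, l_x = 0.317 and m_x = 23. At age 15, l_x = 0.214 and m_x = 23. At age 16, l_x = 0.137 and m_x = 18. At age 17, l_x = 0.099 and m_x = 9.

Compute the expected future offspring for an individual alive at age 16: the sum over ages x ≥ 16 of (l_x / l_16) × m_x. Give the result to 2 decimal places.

24.50

l_16 = 0.137. Conditional survival from age 16 to x is l_x / l_16.
  x=16: (0.137/0.137) × 18 = 18.0000
  x=17: (0.099/0.137) × 9 = 6.5036
Sum = 18.0000 + 6.5036 = 24.5036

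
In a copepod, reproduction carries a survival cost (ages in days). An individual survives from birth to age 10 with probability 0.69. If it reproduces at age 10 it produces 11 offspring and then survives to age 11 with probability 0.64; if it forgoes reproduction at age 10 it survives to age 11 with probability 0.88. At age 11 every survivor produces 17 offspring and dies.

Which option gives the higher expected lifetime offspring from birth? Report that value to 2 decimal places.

breed at age 10: R₀ = 0.69 × (11 + 0.64 × 17) = 0.69 × 21.8800 = 15.0972
delay to age 11: R₀ = 0.69 × (0.88 × 17) = 0.69 × 14.9600 = 10.3224
Higher: breed at age 10 (15.0972).

15.10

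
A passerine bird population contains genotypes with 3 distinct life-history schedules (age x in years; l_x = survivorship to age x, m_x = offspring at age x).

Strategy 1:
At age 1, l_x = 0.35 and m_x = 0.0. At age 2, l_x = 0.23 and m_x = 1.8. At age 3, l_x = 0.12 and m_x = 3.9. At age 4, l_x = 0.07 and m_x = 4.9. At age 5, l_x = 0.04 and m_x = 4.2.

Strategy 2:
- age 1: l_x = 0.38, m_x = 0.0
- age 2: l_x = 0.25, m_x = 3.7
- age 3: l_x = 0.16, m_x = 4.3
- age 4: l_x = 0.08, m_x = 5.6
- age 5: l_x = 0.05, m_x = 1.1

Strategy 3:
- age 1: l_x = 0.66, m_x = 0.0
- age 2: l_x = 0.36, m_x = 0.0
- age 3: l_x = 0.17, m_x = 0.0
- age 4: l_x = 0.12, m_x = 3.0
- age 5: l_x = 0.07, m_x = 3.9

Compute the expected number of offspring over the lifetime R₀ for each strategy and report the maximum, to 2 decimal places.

2.12

Strategy 1: R₀ = 0.35×0.0 + 0.23×1.8 + 0.12×3.9 + 0.07×4.9 + 0.04×4.2 = 1.3930
Strategy 2: R₀ = 0.38×0.0 + 0.25×3.7 + 0.16×4.3 + 0.08×5.6 + 0.05×1.1 = 2.1160
Strategy 3: R₀ = 0.66×0.0 + 0.36×0.0 + 0.17×0.0 + 0.12×3.0 + 0.07×3.9 = 0.6330
Highest R₀: strategy 2 with 2.1160.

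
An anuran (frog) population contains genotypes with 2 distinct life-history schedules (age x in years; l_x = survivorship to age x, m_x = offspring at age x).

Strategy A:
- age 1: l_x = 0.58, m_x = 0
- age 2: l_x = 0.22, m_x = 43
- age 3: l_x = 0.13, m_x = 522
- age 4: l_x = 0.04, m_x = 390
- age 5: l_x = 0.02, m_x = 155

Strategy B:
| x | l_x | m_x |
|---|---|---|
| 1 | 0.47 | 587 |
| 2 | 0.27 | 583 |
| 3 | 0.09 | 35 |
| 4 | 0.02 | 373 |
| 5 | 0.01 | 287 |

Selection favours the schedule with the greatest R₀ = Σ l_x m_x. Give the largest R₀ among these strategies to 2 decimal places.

446.78

Strategy A: R₀ = 0.58×0 + 0.22×43 + 0.13×522 + 0.04×390 + 0.02×155 = 96.0200
Strategy B: R₀ = 0.47×587 + 0.27×583 + 0.09×35 + 0.02×373 + 0.01×287 = 446.7800
Highest R₀: strategy B with 446.7800.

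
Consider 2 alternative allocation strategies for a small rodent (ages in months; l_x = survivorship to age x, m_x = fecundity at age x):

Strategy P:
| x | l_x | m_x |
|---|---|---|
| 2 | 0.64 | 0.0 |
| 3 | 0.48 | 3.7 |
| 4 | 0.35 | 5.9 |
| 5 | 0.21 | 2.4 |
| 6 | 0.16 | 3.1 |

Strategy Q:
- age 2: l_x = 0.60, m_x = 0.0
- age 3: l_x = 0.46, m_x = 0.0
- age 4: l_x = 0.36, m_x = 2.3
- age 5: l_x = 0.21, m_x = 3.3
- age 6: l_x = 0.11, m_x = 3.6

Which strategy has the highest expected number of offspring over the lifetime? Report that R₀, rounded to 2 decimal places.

4.84

Strategy P: R₀ = 0.64×0.0 + 0.48×3.7 + 0.35×5.9 + 0.21×2.4 + 0.16×3.1 = 4.8410
Strategy Q: R₀ = 0.60×0.0 + 0.46×0.0 + 0.36×2.3 + 0.21×3.3 + 0.11×3.6 = 1.9170
Highest R₀: strategy P with 4.8410.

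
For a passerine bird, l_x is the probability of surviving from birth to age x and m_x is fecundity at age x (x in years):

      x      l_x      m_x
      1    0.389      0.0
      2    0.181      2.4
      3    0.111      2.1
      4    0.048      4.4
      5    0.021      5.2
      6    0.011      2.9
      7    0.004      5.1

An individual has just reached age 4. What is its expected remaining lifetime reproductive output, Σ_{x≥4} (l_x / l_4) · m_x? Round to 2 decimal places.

l_4 = 0.048. Conditional survival from age 4 to x is l_x / l_4.
  x=4: (0.048/0.048) × 4.4 = 4.4000
  x=5: (0.021/0.048) × 5.2 = 2.2750
  x=6: (0.011/0.048) × 2.9 = 0.6646
  x=7: (0.004/0.048) × 5.1 = 0.4250
Sum = 4.4000 + 2.2750 + 0.6646 + 0.4250 = 7.7646

7.76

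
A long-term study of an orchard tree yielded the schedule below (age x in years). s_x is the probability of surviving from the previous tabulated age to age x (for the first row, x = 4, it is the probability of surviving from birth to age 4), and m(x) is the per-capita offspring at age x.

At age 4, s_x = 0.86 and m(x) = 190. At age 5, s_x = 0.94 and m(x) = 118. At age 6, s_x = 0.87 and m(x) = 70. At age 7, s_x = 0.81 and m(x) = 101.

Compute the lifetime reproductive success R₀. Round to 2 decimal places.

Survivorship from birth: l_x = s_4·s_5·…·s_x.
  l_4 = 0.86000
  l_5 = 0.80840
  l_6 = 0.70331
  l_7 = 0.56968
R₀ = Σ l_x m(x):
  age 4: 0.86000 × 190 = 163.4000
  age 5: 0.80840 × 118 = 95.3912
  age 6: 0.70331 × 70 = 49.2317
  age 7: 0.56968 × 101 = 57.5377
R₀ = 163.4000 + 95.3912 + 49.2317 + 57.5377 = 365.5606

365.56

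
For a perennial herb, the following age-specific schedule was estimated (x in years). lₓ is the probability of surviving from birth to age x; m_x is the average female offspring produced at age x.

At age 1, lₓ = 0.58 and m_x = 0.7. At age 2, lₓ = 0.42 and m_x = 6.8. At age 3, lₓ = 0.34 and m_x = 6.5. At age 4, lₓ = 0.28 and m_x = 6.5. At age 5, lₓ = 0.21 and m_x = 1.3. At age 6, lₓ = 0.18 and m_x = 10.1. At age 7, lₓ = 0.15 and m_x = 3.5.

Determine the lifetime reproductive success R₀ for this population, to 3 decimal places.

9.908

R₀ = Σ lₓ m_x:
  age 1: 0.58 × 0.7 = 0.4060
  age 2: 0.42 × 6.8 = 2.8560
  age 3: 0.34 × 6.5 = 2.2100
  age 4: 0.28 × 6.5 = 1.8200
  age 5: 0.21 × 1.3 = 0.2730
  age 6: 0.18 × 10.1 = 1.8180
  age 7: 0.15 × 3.5 = 0.5250
R₀ = 0.4060 + 2.8560 + 2.2100 + 1.8200 + 0.2730 + 1.8180 + 0.5250 = 9.9080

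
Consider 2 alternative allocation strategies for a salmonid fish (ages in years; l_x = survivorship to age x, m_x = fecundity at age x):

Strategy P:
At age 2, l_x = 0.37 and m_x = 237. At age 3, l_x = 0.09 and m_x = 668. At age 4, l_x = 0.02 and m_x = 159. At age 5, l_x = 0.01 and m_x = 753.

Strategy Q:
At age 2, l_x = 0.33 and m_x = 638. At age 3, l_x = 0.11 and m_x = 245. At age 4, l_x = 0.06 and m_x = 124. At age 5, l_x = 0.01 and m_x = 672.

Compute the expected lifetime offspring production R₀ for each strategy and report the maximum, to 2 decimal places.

251.65

Strategy P: R₀ = 0.37×237 + 0.09×668 + 0.02×159 + 0.01×753 = 158.5200
Strategy Q: R₀ = 0.33×638 + 0.11×245 + 0.06×124 + 0.01×672 = 251.6500
Highest R₀: strategy Q with 251.6500.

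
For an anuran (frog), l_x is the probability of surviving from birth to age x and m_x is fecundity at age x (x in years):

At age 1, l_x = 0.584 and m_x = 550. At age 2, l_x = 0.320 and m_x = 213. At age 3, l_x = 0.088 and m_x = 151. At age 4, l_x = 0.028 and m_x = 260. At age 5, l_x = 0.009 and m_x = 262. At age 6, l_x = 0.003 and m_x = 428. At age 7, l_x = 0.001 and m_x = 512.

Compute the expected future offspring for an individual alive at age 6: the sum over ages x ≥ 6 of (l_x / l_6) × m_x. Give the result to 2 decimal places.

598.67

l_6 = 0.003. Conditional survival from age 6 to x is l_x / l_6.
  x=6: (0.003/0.003) × 428 = 428.0000
  x=7: (0.001/0.003) × 512 = 170.6667
Sum = 428.0000 + 170.6667 = 598.6667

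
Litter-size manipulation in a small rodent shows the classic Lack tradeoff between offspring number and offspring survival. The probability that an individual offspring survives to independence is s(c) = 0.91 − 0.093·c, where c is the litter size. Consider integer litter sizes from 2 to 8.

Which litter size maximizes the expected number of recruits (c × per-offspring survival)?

5

Expected recruits = c × s(c):
  c=2: 2 × 0.724 = 1.448
  c=3: 3 × 0.631 = 1.893
  c=4: 4 × 0.538 = 2.152
  c=5: 5 × 0.445 = 2.225
  c=6: 6 × 0.352 = 2.112
  c=7: 7 × 0.259 = 1.813
  c=8: 8 × 0.166 = 1.328
Maximum at c = 5 (2.225 recruits).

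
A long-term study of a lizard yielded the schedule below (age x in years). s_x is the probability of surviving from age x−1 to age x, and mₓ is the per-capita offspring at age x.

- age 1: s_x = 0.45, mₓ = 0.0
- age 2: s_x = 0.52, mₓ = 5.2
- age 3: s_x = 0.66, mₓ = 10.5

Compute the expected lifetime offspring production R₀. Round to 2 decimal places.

2.84

Survivorship from birth: l_x = s_1·s_2·…·s_x.
  l_1 = 0.45000
  l_2 = 0.23400
  l_3 = 0.15444
R₀ = Σ l_x mₓ:
  age 1: 0.45000 × 0.0 = 0.0000
  age 2: 0.23400 × 5.2 = 1.2168
  age 3: 0.15444 × 10.5 = 1.6216
R₀ = 0.0000 + 1.2168 + 1.6216 = 2.8384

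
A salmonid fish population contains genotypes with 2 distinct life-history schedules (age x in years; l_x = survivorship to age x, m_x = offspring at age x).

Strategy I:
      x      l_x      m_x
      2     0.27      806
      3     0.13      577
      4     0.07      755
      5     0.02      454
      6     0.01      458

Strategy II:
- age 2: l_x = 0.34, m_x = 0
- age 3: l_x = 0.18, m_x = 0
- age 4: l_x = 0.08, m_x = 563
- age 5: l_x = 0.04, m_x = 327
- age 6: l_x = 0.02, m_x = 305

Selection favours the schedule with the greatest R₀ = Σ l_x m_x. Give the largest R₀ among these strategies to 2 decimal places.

359.14

Strategy I: R₀ = 0.27×806 + 0.13×577 + 0.07×755 + 0.02×454 + 0.01×458 = 359.1400
Strategy II: R₀ = 0.34×0 + 0.18×0 + 0.08×563 + 0.04×327 + 0.02×305 = 64.2200
Highest R₀: strategy I with 359.1400.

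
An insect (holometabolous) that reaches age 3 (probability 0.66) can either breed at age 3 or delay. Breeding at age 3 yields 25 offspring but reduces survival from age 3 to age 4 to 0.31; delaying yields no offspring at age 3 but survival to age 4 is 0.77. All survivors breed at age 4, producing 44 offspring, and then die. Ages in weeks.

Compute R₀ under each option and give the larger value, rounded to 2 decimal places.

breed at age 3: R₀ = 0.66 × (25 + 0.31 × 44) = 0.66 × 38.6400 = 25.5024
delay to age 4: R₀ = 0.66 × (0.77 × 44) = 0.66 × 33.8800 = 22.3608
Higher: breed at age 3 (25.5024).

25.50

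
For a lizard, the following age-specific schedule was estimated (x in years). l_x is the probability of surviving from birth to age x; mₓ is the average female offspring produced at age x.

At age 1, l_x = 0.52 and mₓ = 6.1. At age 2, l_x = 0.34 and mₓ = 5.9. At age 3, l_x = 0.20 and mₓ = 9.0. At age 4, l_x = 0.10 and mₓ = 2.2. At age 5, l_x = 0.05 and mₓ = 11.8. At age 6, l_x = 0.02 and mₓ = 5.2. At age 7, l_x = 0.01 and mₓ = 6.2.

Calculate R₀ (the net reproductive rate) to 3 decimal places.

7.954

R₀ = Σ l_x mₓ:
  age 1: 0.52 × 6.1 = 3.1720
  age 2: 0.34 × 5.9 = 2.0060
  age 3: 0.20 × 9.0 = 1.8000
  age 4: 0.10 × 2.2 = 0.2200
  age 5: 0.05 × 11.8 = 0.5900
  age 6: 0.02 × 5.2 = 0.1040
  age 7: 0.01 × 6.2 = 0.0620
R₀ = 3.1720 + 2.0060 + 1.8000 + 0.2200 + 0.5900 + 0.1040 + 0.0620 = 7.9540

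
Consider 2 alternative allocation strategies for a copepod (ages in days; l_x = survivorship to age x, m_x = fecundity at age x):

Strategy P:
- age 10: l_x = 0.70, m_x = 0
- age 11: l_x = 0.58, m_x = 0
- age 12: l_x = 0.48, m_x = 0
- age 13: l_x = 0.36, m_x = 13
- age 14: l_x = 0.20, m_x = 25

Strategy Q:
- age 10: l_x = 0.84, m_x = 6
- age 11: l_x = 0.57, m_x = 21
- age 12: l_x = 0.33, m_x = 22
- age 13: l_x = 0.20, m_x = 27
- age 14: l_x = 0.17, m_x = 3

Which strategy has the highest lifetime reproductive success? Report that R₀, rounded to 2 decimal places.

Strategy P: R₀ = 0.70×0 + 0.58×0 + 0.48×0 + 0.36×13 + 0.20×25 = 9.6800
Strategy Q: R₀ = 0.84×6 + 0.57×21 + 0.33×22 + 0.20×27 + 0.17×3 = 30.1800
Highest R₀: strategy Q with 30.1800.

30.18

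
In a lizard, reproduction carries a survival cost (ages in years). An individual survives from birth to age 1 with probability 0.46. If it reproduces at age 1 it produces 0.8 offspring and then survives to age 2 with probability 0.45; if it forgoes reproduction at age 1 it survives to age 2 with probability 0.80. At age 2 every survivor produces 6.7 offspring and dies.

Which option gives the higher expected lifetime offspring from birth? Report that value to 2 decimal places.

breed at age 1: R₀ = 0.46 × (0.8 + 0.45 × 6.7) = 0.46 × 3.8150 = 1.7549
delay to age 2: R₀ = 0.46 × (0.80 × 6.7) = 0.46 × 5.3600 = 2.4656
Higher: delay to age 2 (2.4656).

2.47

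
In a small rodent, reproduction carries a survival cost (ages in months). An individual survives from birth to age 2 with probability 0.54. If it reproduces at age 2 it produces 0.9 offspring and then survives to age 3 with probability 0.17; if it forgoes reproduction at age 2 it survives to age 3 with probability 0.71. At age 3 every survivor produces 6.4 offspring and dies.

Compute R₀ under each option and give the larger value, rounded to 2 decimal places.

breed at age 2: R₀ = 0.54 × (0.9 + 0.17 × 6.4) = 0.54 × 1.9880 = 1.0735
delay to age 3: R₀ = 0.54 × (0.71 × 6.4) = 0.54 × 4.5440 = 2.4538
Higher: delay to age 3 (2.4538).

2.45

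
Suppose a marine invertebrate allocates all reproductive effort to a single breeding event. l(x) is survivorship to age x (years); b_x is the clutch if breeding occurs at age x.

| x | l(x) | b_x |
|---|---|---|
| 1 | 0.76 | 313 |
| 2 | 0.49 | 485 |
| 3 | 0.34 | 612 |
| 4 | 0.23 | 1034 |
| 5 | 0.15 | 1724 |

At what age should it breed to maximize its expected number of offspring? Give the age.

5

Expected offspring if breeding at age x = l(x) × b_x:
  age 1: 0.76 × 313 = 237.880
  age 2: 0.49 × 485 = 237.650
  age 3: 0.34 × 612 = 208.080
  age 4: 0.23 × 1034 = 237.820
  age 5: 0.15 × 1724 = 258.600
Maximum at age 5 (258.600).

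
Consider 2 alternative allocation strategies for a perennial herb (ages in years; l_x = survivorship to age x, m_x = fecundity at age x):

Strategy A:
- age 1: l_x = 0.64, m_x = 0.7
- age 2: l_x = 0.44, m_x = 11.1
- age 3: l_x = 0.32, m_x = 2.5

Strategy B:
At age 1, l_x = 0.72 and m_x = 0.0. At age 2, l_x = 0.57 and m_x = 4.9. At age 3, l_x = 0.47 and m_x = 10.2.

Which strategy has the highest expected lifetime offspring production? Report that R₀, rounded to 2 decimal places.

Strategy A: R₀ = 0.64×0.7 + 0.44×11.1 + 0.32×2.5 = 6.1320
Strategy B: R₀ = 0.72×0.0 + 0.57×4.9 + 0.47×10.2 = 7.5870
Highest R₀: strategy B with 7.5870.

7.59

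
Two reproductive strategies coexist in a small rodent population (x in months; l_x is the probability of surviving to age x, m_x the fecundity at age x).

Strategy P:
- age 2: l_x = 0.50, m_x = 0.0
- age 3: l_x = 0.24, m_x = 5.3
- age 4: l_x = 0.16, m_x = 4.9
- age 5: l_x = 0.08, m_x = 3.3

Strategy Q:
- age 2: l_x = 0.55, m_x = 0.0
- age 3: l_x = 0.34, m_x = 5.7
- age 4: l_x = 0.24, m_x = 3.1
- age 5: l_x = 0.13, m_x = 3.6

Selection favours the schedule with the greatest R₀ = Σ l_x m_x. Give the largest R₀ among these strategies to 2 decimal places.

3.15

Strategy P: R₀ = 0.50×0.0 + 0.24×5.3 + 0.16×4.9 + 0.08×3.3 = 2.3200
Strategy Q: R₀ = 0.55×0.0 + 0.34×5.7 + 0.24×3.1 + 0.13×3.6 = 3.1500
Highest R₀: strategy Q with 3.1500.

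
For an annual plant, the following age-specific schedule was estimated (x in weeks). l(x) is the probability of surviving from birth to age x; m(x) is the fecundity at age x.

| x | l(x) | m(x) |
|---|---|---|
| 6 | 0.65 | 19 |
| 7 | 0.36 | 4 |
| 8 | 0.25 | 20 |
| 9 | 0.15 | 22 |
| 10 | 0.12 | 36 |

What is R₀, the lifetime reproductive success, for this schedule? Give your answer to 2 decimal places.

26.41

R₀ = Σ l(x) m(x):
  age 6: 0.65 × 19 = 12.3500
  age 7: 0.36 × 4 = 1.4400
  age 8: 0.25 × 20 = 5.0000
  age 9: 0.15 × 22 = 3.3000
  age 10: 0.12 × 36 = 4.3200
R₀ = 12.3500 + 1.4400 + 5.0000 + 3.3000 + 4.3200 = 26.4100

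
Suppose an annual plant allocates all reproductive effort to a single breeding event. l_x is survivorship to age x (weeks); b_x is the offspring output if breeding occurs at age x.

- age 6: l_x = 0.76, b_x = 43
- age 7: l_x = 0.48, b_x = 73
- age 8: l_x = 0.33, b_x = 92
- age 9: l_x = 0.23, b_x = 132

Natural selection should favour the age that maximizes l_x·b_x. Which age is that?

7

Expected offspring if breeding at age x = l_x × b_x:
  age 6: 0.76 × 43 = 32.680
  age 7: 0.48 × 73 = 35.040
  age 8: 0.33 × 92 = 30.360
  age 9: 0.23 × 132 = 30.360
Maximum at age 7 (35.040).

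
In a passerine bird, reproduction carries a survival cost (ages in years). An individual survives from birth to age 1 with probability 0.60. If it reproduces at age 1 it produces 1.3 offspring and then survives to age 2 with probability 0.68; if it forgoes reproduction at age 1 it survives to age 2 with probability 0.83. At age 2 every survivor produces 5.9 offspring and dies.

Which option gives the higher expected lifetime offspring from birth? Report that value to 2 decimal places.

breed at age 1: R₀ = 0.60 × (1.3 + 0.68 × 5.9) = 0.60 × 5.3120 = 3.1872
delay to age 2: R₀ = 0.60 × (0.83 × 5.9) = 0.60 × 4.8970 = 2.9382
Higher: breed at age 1 (3.1872).

3.19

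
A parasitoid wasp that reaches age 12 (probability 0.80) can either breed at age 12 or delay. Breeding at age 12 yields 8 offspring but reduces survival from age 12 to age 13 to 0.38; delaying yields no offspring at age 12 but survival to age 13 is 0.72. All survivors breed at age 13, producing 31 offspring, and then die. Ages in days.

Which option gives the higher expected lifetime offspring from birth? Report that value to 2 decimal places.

breed at age 12: R₀ = 0.80 × (8 + 0.38 × 31) = 0.80 × 19.7800 = 15.8240
delay to age 13: R₀ = 0.80 × (0.72 × 31) = 0.80 × 22.3200 = 17.8560
Higher: delay to age 13 (17.8560).

17.86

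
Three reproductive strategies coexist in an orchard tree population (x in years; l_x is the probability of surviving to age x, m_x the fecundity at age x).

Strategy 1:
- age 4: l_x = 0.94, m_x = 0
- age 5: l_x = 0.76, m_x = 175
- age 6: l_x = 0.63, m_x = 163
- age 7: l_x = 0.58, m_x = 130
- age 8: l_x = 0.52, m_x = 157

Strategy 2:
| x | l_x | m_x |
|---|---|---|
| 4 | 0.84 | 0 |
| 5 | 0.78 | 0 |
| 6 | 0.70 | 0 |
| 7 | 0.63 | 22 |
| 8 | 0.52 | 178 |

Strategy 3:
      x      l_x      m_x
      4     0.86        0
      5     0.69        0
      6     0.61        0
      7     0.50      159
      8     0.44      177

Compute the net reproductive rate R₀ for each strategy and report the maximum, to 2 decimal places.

Strategy 1: R₀ = 0.94×0 + 0.76×175 + 0.63×163 + 0.58×130 + 0.52×157 = 392.7300
Strategy 2: R₀ = 0.84×0 + 0.78×0 + 0.70×0 + 0.63×22 + 0.52×178 = 106.4200
Strategy 3: R₀ = 0.86×0 + 0.69×0 + 0.61×0 + 0.50×159 + 0.44×177 = 157.3800
Highest R₀: strategy 1 with 392.7300.

392.73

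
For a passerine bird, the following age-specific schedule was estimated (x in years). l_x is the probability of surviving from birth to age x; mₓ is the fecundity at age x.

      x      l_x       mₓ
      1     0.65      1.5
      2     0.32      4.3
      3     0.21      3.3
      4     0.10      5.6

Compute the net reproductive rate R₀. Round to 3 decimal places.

R₀ = Σ l_x mₓ:
  age 1: 0.65 × 1.5 = 0.9750
  age 2: 0.32 × 4.3 = 1.3760
  age 3: 0.21 × 3.3 = 0.6930
  age 4: 0.10 × 5.6 = 0.5600
R₀ = 0.9750 + 1.3760 + 0.6930 + 0.5600 = 3.6040

3.604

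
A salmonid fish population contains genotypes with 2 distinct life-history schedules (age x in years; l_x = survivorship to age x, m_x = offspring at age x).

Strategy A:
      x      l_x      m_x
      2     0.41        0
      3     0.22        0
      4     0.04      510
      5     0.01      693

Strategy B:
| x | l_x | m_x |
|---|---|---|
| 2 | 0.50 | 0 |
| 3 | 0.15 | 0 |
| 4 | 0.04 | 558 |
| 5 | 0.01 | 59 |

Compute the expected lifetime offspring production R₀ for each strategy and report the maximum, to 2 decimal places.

27.33

Strategy A: R₀ = 0.41×0 + 0.22×0 + 0.04×510 + 0.01×693 = 27.3300
Strategy B: R₀ = 0.50×0 + 0.15×0 + 0.04×558 + 0.01×59 = 22.9100
Highest R₀: strategy A with 27.3300.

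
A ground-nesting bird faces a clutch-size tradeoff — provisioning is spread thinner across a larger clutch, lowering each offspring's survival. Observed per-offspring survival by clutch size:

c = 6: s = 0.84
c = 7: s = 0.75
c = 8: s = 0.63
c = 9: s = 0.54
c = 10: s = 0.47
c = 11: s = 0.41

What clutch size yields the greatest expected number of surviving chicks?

Expected surviving chicks = c × s(c):
  c=6: 6 × 0.84 = 5.040
  c=7: 7 × 0.75 = 5.250
  c=8: 8 × 0.63 = 5.040
  c=9: 9 × 0.54 = 4.860
  c=10: 10 × 0.47 = 4.700
  c=11: 11 × 0.41 = 4.510
Maximum at c = 7 (5.250 surviving chicks).

7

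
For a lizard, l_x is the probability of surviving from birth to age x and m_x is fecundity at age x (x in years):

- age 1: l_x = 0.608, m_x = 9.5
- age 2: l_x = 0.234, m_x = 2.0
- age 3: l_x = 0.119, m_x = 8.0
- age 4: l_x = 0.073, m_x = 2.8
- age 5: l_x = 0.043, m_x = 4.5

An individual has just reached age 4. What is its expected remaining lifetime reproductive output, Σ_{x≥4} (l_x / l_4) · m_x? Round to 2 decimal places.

l_4 = 0.073. Conditional survival from age 4 to x is l_x / l_4.
  x=4: (0.073/0.073) × 2.8 = 2.8000
  x=5: (0.043/0.073) × 4.5 = 2.6507
Sum = 2.8000 + 2.6507 = 5.4507

5.45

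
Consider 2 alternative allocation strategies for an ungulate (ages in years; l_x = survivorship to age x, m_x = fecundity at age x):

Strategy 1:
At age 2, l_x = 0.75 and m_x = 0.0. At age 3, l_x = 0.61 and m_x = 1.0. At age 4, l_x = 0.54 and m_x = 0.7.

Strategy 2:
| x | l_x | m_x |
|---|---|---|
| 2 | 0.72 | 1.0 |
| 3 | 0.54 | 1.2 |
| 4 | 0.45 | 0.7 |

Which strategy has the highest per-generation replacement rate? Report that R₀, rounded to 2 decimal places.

Strategy 1: R₀ = 0.75×0.0 + 0.61×1.0 + 0.54×0.7 = 0.9880
Strategy 2: R₀ = 0.72×1.0 + 0.54×1.2 + 0.45×0.7 = 1.6830
Highest R₀: strategy 2 with 1.6830.

1.68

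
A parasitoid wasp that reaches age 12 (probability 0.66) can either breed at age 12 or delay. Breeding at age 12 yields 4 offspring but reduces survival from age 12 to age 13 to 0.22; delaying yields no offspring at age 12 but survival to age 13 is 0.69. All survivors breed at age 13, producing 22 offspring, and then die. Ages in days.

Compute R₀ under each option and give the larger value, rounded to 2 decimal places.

10.02

breed at age 12: R₀ = 0.66 × (4 + 0.22 × 22) = 0.66 × 8.8400 = 5.8344
delay to age 13: R₀ = 0.66 × (0.69 × 22) = 0.66 × 15.1800 = 10.0188
Higher: delay to age 13 (10.0188).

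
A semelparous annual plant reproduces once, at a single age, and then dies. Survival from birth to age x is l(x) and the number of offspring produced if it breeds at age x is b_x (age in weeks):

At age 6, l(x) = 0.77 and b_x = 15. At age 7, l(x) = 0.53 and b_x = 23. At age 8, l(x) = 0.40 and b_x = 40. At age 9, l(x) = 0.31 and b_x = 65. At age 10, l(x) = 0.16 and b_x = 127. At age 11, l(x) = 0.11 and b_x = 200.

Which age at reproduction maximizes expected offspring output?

Expected offspring if breeding at age x = l(x) × b_x:
  age 6: 0.77 × 15 = 11.550
  age 7: 0.53 × 23 = 12.190
  age 8: 0.40 × 40 = 16.000
  age 9: 0.31 × 65 = 20.150
  age 10: 0.16 × 127 = 20.320
  age 11: 0.11 × 200 = 22.000
Maximum at age 11 (22.000).

11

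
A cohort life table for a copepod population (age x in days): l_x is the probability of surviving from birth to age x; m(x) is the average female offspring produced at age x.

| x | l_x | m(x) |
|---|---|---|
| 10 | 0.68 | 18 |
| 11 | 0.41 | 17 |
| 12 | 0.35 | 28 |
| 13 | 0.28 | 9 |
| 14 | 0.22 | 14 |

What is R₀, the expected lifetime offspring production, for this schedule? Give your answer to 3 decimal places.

34.610

R₀ = Σ l_x m(x):
  age 10: 0.68 × 18 = 12.2400
  age 11: 0.41 × 17 = 6.9700
  age 12: 0.35 × 28 = 9.8000
  age 13: 0.28 × 9 = 2.5200
  age 14: 0.22 × 14 = 3.0800
R₀ = 12.2400 + 6.9700 + 9.8000 + 2.5200 + 3.0800 = 34.6100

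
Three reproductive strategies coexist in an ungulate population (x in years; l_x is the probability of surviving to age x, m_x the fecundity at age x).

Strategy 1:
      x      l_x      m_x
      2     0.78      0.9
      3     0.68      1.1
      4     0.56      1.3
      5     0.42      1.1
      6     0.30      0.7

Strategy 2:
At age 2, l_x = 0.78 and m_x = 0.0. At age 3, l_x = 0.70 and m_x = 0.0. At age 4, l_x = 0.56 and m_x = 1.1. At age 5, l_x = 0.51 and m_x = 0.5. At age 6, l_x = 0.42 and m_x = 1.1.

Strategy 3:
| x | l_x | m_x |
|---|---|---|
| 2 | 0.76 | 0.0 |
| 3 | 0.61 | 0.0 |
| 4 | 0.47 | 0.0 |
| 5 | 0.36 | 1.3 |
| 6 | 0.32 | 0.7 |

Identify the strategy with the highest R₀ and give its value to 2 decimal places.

2.85

Strategy 1: R₀ = 0.78×0.9 + 0.68×1.1 + 0.56×1.3 + 0.42×1.1 + 0.30×0.7 = 2.8500
Strategy 2: R₀ = 0.78×0.0 + 0.70×0.0 + 0.56×1.1 + 0.51×0.5 + 0.42×1.1 = 1.3330
Strategy 3: R₀ = 0.76×0.0 + 0.61×0.0 + 0.47×0.0 + 0.36×1.3 + 0.32×0.7 = 0.6920
Highest R₀: strategy 1 with 2.8500.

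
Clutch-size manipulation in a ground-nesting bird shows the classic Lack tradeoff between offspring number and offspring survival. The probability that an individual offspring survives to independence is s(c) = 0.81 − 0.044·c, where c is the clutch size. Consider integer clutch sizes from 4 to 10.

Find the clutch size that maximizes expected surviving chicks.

9

Expected surviving chicks = c × s(c):
  c=4: 4 × 0.634 = 2.536
  c=5: 5 × 0.590 = 2.950
  c=6: 6 × 0.546 = 3.276
  c=7: 7 × 0.502 = 3.514
  c=8: 8 × 0.458 = 3.664
  c=9: 9 × 0.414 = 3.726
  c=10: 10 × 0.370 = 3.700
Maximum at c = 9 (3.726 surviving chicks).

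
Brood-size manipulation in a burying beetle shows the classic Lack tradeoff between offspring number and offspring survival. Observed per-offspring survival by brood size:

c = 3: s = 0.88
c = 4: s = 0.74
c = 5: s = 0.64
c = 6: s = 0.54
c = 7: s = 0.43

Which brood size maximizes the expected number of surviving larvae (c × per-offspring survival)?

Expected surviving larvae = c × s(c):
  c=3: 3 × 0.88 = 2.640
  c=4: 4 × 0.74 = 2.960
  c=5: 5 × 0.64 = 3.200
  c=6: 6 × 0.54 = 3.240
  c=7: 7 × 0.43 = 3.010
Maximum at c = 6 (3.240 surviving larvae).

6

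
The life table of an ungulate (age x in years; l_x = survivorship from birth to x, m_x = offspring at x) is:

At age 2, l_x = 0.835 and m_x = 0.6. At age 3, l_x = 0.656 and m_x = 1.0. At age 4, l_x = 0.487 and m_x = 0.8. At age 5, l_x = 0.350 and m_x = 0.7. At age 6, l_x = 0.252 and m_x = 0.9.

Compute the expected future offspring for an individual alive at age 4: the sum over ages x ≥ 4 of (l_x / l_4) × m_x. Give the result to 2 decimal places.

1.77

l_4 = 0.487. Conditional survival from age 4 to x is l_x / l_4.
  x=4: (0.487/0.487) × 0.8 = 0.8000
  x=5: (0.350/0.487) × 0.7 = 0.5031
  x=6: (0.252/0.487) × 0.9 = 0.4657
Sum = 0.8000 + 0.5031 + 0.4657 = 1.7688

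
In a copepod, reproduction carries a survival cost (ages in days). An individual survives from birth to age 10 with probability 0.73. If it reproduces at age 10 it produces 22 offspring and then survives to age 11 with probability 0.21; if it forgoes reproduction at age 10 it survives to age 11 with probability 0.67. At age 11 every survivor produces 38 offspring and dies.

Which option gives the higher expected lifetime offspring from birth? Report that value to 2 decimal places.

21.89

breed at age 10: R₀ = 0.73 × (22 + 0.21 × 38) = 0.73 × 29.9800 = 21.8854
delay to age 11: R₀ = 0.73 × (0.67 × 38) = 0.73 × 25.4600 = 18.5858
Higher: breed at age 10 (21.8854).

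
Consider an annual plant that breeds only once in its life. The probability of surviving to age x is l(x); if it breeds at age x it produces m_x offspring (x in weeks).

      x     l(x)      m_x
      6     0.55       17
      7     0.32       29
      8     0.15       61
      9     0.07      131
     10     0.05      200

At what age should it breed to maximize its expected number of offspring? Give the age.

Expected offspring if breeding at age x = l(x) × m_x:
  age 6: 0.55 × 17 = 9.350
  age 7: 0.32 × 29 = 9.280
  age 8: 0.15 × 61 = 9.150
  age 9: 0.07 × 131 = 9.170
  age 10: 0.05 × 200 = 10.000
Maximum at age 10 (10.000).

10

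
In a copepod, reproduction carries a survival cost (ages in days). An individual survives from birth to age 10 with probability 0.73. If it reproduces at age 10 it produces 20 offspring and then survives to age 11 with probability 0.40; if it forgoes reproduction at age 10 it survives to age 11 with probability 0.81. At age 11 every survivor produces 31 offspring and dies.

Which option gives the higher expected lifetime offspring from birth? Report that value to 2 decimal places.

breed at age 10: R₀ = 0.73 × (20 + 0.40 × 31) = 0.73 × 32.4000 = 23.6520
delay to age 11: R₀ = 0.73 × (0.81 × 31) = 0.73 × 25.1100 = 18.3303
Higher: breed at age 10 (23.6520).

23.65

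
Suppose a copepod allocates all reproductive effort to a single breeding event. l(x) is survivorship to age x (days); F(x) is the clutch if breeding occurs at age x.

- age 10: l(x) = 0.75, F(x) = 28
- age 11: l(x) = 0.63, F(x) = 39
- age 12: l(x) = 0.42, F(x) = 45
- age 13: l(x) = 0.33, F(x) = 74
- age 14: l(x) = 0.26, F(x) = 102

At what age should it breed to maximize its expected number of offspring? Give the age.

Expected offspring if breeding at age x = l(x) × F(x):
  age 10: 0.75 × 28 = 21.000
  age 11: 0.63 × 39 = 24.570
  age 12: 0.42 × 45 = 18.900
  age 13: 0.33 × 74 = 24.420
  age 14: 0.26 × 102 = 26.520
Maximum at age 14 (26.520).

14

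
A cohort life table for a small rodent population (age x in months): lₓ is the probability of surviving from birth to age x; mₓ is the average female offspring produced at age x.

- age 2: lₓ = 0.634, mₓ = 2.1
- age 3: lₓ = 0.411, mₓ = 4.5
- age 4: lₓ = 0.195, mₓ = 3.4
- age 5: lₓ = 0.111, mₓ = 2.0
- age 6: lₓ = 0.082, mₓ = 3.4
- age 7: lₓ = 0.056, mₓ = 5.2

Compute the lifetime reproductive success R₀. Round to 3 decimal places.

4.636

R₀ = Σ lₓ mₓ:
  age 2: 0.634 × 2.1 = 1.3314
  age 3: 0.411 × 4.5 = 1.8495
  age 4: 0.195 × 3.4 = 0.6630
  age 5: 0.111 × 2.0 = 0.2220
  age 6: 0.082 × 3.4 = 0.2788
  age 7: 0.056 × 5.2 = 0.2912
R₀ = 1.3314 + 1.8495 + 0.6630 + 0.2220 + 0.2788 + 0.2912 = 4.6359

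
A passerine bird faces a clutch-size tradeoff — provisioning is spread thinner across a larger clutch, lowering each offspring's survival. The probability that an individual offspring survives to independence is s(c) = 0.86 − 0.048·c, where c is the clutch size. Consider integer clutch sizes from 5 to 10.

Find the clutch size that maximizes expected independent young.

9

Expected independent young = c × s(c):
  c=5: 5 × 0.620 = 3.100
  c=6: 6 × 0.572 = 3.432
  c=7: 7 × 0.524 = 3.668
  c=8: 8 × 0.476 = 3.808
  c=9: 9 × 0.428 = 3.852
  c=10: 10 × 0.380 = 3.800
Maximum at c = 9 (3.852 independent young).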